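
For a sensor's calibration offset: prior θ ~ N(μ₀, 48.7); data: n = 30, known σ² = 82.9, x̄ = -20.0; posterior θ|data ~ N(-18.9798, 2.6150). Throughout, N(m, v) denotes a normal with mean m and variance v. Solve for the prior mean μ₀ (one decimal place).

With known observation variance, the Normal–Normal posterior has precision τ_n = τ₀ + n/σ² and mean μ_n = (τ₀μ₀ + (n/σ²)x̄)/τ_n.
Here τ₀ = 1/48.7 = 0.020534 and τ_data = 30/82.9 = 0.361882, so τ_n = 0.382416.
Rearranging for μ₀: μ₀ = (μ_n·τ_n − τ_data·x̄)/τ₀ = (-18.9798·0.382416 − 0.361882·-20.0) / 0.020534 = -0.020539/0.020534 ≈ -1.0.

μ₀ = -1.0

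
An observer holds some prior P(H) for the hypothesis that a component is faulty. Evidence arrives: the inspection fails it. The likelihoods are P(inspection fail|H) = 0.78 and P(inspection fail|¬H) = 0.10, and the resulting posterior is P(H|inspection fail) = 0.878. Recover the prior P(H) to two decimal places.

Bayes' rule in odds form gives O(H|E) = O(H)·[P(E|H)/P(E|¬H)], hence O(H) = O(H|E)/LR.
Posterior odds = 0.878/(1−0.878) = 7.1967. LR = 0.78/0.10 = 7.8000.
Prior odds = 7.1967/7.8000 = 0.9227, so P(H) = 0.9227/(1+0.9227) ≈ 0.48.

P(H) = 0.48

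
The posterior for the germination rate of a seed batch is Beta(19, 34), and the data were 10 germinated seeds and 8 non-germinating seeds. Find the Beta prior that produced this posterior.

Beta is conjugate to the binomial likelihood: posterior = Beta(a+s, b+f).
So a = 19 − 10 = 9 and b = 34 − 8 = 26.

Beta(9, 26)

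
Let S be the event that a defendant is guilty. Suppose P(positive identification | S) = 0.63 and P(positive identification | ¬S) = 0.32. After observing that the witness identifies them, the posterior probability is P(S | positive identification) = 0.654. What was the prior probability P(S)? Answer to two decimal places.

Bayes' rule in odds form gives O(S|E) = O(S)·[P(E|S)/P(E|¬S)], hence O(S) = O(S|E)/LR.
Posterior odds = 0.654/(1−0.654) = 1.8902. LR = 0.63/0.32 = 1.9688.
Prior odds = 1.8902/1.9688 = 0.9601, so P(S) = 0.9601/(1+0.9601) ≈ 0.49.

P(S) = 0.49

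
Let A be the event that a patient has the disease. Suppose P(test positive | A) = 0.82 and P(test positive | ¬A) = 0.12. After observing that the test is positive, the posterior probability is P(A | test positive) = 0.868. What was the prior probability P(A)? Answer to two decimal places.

In odds form, posterior odds = prior odds × likelihood ratio, so prior odds = posterior odds ÷ LR.
Posterior odds = 0.868/(1−0.868) = 6.5758. LR = 0.82/0.12 = 6.8333.
Prior odds = 6.5758/6.8333 = 0.9623, so P(A) = 0.9623/(1+0.9623) ≈ 0.49.

P(A) = 0.49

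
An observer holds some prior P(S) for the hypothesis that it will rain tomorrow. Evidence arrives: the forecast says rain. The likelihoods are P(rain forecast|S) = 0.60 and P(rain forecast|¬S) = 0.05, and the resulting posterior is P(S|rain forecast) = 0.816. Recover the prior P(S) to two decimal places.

P(S) = 0.27

Bayes' rule in odds form gives O(S|E) = O(S)·[P(E|S)/P(E|¬S)], hence O(S) = O(S|E)/LR.
Posterior odds = 0.816/(1−0.816) = 4.4348. LR = 0.60/0.05 = 12.0000.
Prior odds = 4.4348/12.0000 = 0.3696, so P(S) = 0.3696/(1+0.3696) ≈ 0.27.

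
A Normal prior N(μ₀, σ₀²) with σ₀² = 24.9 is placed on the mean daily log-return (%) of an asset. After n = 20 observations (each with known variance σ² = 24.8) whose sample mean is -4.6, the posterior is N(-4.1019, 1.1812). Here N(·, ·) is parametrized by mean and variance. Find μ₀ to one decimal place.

With known observation variance, the Normal–Normal posterior has precision τ_n = τ₀ + n/σ² and mean μ_n = (τ₀μ₀ + (n/σ²)x̄)/τ_n.
Here τ₀ = 1/24.9 = 0.040161 and τ_data = 20/24.8 = 0.806452, so τ_n = 0.846613.
Rearranging for μ₀: μ₀ = (μ_n·τ_n − τ_data·x̄)/τ₀ = (-4.1019·0.846613 − 0.806452·-4.6) / 0.040161 = 0.236957/0.040161 ≈ 5.9.

μ₀ = 5.9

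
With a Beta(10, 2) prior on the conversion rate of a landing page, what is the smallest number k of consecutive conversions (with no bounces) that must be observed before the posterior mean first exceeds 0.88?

After k conversions and 0 bounces the posterior is Beta(10+k, 2), with mean (10+k)/(10+2+k).
Set (10+k)/(12+k) > 0.88 and solve: k > (0.88·12 − 10)/(1 − 0.88) = 4.667.
The smallest integer exceeding 4.667 is 5.

k = 5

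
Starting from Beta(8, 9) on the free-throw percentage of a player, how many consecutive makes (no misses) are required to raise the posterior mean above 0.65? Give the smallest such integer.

k = 9

After k makes and 0 misses the posterior is Beta(8+k, 9), with mean (8+k)/(8+9+k).
Set (8+k)/(17+k) > 0.65 and solve: k > (0.65·17 − 8)/(1 − 0.65) = 8.714.
The smallest integer exceeding 8.714 is 9.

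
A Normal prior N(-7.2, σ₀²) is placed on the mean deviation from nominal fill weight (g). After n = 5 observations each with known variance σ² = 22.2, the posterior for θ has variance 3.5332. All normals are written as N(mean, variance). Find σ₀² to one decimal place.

σ₀² = 17.3

Posterior precision equals prior precision plus data precision: 1/σ_n² = 1/σ₀² + n/σ².
So 1/σ₀² = 1/3.5332 − 5/22.2 = 0.283030 − 0.225225 = 0.057805.
Hence σ₀² = 1/0.057805 ≈ 17.3.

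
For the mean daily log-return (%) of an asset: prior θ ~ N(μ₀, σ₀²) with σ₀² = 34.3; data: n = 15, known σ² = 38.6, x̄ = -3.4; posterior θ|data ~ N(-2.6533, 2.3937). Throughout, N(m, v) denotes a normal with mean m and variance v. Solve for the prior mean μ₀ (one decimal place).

μ₀ = 7.3

With known observation variance, the Normal–Normal posterior has precision τ_n = τ₀ + n/σ² and mean μ_n = (τ₀μ₀ + (n/σ²)x̄)/τ_n.
Here τ₀ = 1/34.3 = 0.029155 and τ_data = 15/38.6 = 0.388601, so τ_n = 0.417756.
Rearranging for μ₀: μ₀ = (μ_n·τ_n − τ_data·x̄)/τ₀ = (-2.6533·0.417756 − 0.388601·-3.4) / 0.029155 = 0.212811/0.029155 ≈ 7.3.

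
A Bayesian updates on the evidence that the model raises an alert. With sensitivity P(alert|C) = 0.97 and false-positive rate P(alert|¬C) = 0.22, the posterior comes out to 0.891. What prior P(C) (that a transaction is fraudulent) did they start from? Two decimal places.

P(C) = 0.65

In odds form, posterior odds = prior odds × likelihood ratio, so prior odds = posterior odds ÷ LR.
Posterior odds = 0.891/(1−0.891) = 8.1743. LR = 0.97/0.22 = 4.4091.
Prior odds = 8.1743/4.4091 = 1.8540, so P(C) = 1.8540/(1+1.8540) ≈ 0.65.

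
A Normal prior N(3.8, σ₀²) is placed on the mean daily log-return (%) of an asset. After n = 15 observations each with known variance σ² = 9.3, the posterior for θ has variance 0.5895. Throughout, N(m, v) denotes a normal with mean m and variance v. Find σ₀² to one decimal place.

Posterior precision equals prior precision plus data precision: 1/σ_n² = 1/σ₀² + n/σ².
So 1/σ₀² = 1/0.5895 − 15/9.3 = 1.696353 − 1.612903 = 0.083450.
Hence σ₀² = 1/0.083450 ≈ 12.0.

σ₀² = 12.0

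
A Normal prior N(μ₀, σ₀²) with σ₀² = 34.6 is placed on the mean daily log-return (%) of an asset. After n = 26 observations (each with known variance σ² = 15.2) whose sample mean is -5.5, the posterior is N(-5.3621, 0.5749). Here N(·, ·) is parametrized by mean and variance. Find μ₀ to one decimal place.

The posterior mean is a precision-weighted average: μ_n = (τ₀μ₀ + τ_data·x̄)/(τ₀+τ_data), with τ₀=1/σ₀² and τ_data=n/σ².
Here τ₀ = 1/34.6 = 0.028902 and τ_data = 26/15.2 = 1.710526, so τ_n = 1.739428.
Rearranging for μ₀: μ₀ = (μ_n·τ_n − τ_data·x̄)/τ₀ = (-5.3621·1.739428 − 1.710526·-5.5) / 0.028902 = 0.080906/0.028902 ≈ 2.8.

μ₀ = 2.8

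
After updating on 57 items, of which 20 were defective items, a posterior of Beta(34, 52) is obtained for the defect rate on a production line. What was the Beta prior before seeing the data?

Beta(14, 15)

Under Beta–binomial conjugacy the posterior parameters are (a+s, b+f).
So a = 34 − 20 = 14 and b = 52 − 37 = 15.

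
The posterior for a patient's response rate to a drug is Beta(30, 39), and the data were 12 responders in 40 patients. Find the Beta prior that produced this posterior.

Beta(18, 11)

A Beta(α, β) prior with s successes and f failures in binomial data gives a Beta(α+s, β+f) posterior.
Subtract the data counts: 30−12=18, 39−28=11.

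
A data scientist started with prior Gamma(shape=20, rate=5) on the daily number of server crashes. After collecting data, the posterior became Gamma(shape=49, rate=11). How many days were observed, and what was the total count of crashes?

n = 6 days with total 29 crashes

A Gamma(α, β) prior (rate parametrization) on a Poisson rate with n observations summing to S gives posterior Gamma(α+S, β+n).
Matching: Σxᵢ = 49 − 20 = 29 and n = 11 − 5 = 6.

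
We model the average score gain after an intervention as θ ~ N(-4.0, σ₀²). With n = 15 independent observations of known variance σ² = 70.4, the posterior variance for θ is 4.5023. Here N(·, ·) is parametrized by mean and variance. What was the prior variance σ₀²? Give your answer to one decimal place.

σ₀² = 110.6

Posterior precision equals prior precision plus data precision: 1/σ_n² = 1/σ₀² + n/σ².
So 1/σ₀² = 1/4.5023 − 15/70.4 = 0.222109 − 0.213068 = 0.009041.
Hence σ₀² = 1/0.009041 ≈ 110.6.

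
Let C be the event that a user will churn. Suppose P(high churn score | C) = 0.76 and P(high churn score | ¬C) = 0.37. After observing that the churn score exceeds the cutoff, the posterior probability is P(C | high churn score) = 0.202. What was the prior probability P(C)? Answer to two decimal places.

In odds form, posterior odds = prior odds × likelihood ratio, so prior odds = posterior odds ÷ LR.
Posterior odds = 0.202/(1−0.202) = 0.2531. LR = 0.76/0.37 = 2.0541.
Prior odds = 0.2531/2.0541 = 0.1232, so P(C) = 0.1232/(1+0.1232) ≈ 0.11.

P(C) = 0.11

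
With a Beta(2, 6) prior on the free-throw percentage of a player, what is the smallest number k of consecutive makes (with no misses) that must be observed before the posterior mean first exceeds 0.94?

k = 93

After k makes and 0 misses the posterior is Beta(2+k, 6), with mean (2+k)/(2+6+k).
Set (2+k)/(8+k) > 0.94 and solve: k > (0.94·8 − 2)/(1 − 0.94) = 92.000.
The smallest integer exceeding 92.000 is 93.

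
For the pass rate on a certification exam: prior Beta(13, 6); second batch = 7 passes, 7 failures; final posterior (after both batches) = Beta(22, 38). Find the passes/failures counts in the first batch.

Because Beta–binomial updating is additive in the counts, the combined data contributed (α_post−α_prior, β_post−β_prior) successes and failures.
Total across both batches: 22−13=9 passes, 38−6=32 failures.
Subtract the second batch: 9−7=2 passes and 32−7=25 failures.

2 passes and 25 failures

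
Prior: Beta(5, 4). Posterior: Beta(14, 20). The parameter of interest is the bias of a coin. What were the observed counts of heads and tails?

Under Beta–binomial conjugacy the posterior parameters are (a+s, b+f).
Match parameters: s=14−5=9, f=20−4=16.

9 heads and 16 tails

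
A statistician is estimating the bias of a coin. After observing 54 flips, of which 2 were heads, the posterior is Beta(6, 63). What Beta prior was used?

Under Beta–binomial conjugacy the posterior parameters are (α+s, β+f).
So α = 6 − 2 = 4 and β = 63 − 52 = 11.

Beta(4, 11)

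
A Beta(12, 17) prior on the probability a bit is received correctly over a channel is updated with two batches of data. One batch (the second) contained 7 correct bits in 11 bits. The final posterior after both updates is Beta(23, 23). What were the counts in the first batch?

4 correct bits and 2 errors

Sequential conjugate updates are equivalent to a single update on the pooled data, so total successes = posterior α − prior α and total failures = posterior β − prior β.
Total across both batches: 23−12=11 correct bits, 23−17=6 errors.
Subtract the second batch: 11−7=4 correct bits and 6−4=2 errors.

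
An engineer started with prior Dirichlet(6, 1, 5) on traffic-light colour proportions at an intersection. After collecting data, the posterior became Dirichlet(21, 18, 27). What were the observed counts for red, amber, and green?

For a Dirichlet(α) prior with multinomial counts c, the posterior is Dirichlet(α + c) componentwise.
Counts are posterior − prior componentwise: 21−6=15, 18−1=17, 27−5=22.

counts (15, 17, 22)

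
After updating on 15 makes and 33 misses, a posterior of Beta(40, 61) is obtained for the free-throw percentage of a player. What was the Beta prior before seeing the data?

Beta(25, 28)

Beta is conjugate to the binomial likelihood: posterior = Beta(a+s, b+f).
So a = 40 − 15 = 25 and b = 61 − 33 = 28.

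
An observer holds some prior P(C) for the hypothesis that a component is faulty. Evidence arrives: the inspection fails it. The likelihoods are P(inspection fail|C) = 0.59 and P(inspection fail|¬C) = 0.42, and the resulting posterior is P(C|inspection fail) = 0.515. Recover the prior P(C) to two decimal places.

P(C) = 0.43

Bayes' rule in odds form gives O(C|E) = O(C)·[P(E|C)/P(E|¬C)], hence O(C) = O(C|E)/LR.
Posterior odds = 0.515/(1−0.515) = 1.0619. LR = 0.59/0.42 = 1.4048.
Prior odds = 1.0619/1.4048 = 0.7559, so P(C) = 0.7559/(1+0.7559) ≈ 0.43.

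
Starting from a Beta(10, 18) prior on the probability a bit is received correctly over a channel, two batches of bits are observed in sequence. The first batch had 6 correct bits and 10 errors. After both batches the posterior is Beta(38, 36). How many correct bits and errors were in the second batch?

22 correct bits and 8 errors

Because Beta–binomial updating is additive in the counts, the combined data contributed (α_post−α_prior, β_post−β_prior) successes and failures.
Total across both batches: 38−10=28 correct bits, 36−18=18 errors.
Subtract the first batch: 28−6=22 correct bits and 18−10=8 errors.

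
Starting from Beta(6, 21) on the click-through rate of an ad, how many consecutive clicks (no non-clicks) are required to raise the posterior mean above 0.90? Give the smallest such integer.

k = 184

After k clicks and 0 non-clicks the posterior is Beta(6+k, 21), with mean (6+k)/(6+21+k).
Set (6+k)/(27+k) > 0.90 and solve: k > (0.90·27 − 6)/(1 − 0.90) = 183.000.
The smallest integer exceeding 183.000 is 184.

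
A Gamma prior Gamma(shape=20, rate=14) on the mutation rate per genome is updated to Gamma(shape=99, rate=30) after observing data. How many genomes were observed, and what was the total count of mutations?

n = 16 genomes with total 79 mutations

A Gamma(α, β) prior (rate parametrization) on a Poisson rate with n observations summing to S gives posterior Gamma(α+S, β+n).
Matching: Σxᵢ = 99 − 20 = 79 and n = 30 − 14 = 16.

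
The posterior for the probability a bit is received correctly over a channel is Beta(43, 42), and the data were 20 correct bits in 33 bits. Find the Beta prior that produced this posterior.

Under Beta–binomial conjugacy the posterior parameters are (α+s, β+f).
So α = 43 − 20 = 23 and β = 42 − 13 = 29.

Beta(23, 29)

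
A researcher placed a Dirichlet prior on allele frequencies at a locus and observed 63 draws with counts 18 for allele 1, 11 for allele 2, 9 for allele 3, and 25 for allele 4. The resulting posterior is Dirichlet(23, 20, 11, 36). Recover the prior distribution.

Dirichlet(5, 9, 2, 11)

For a Dirichlet(α) prior with multinomial counts c, the posterior is Dirichlet(α + c) componentwise.
Subtract each count from the matching posterior parameter: 23−18=5, 20−11=9, 11−9=2, 36−25=11.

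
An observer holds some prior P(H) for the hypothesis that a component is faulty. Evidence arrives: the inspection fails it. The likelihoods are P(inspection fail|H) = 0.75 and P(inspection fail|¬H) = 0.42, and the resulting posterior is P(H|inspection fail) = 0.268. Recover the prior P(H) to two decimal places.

Bayes' rule in odds form gives O(H|E) = O(H)·[P(E|H)/P(E|¬H)], hence O(H) = O(H|E)/LR.
Posterior odds = 0.268/(1−0.268) = 0.3661. LR = 0.75/0.42 = 1.7857.
Prior odds = 0.3661/1.7857 = 0.2050, so P(H) = 0.2050/(1+0.2050) ≈ 0.17.

P(H) = 0.17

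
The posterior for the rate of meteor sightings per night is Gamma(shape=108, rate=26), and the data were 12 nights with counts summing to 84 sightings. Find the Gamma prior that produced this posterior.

A Gamma(α, β) prior (rate parametrization) on a Poisson rate with n observations summing to S gives posterior Gamma(α+S, β+n).
So α = 108 − 84 = 24 and β = 26 − 12 = 14.

Gamma(shape=24, rate=14)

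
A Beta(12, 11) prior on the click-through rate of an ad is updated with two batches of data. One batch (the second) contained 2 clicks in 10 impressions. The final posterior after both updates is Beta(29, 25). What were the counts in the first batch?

15 clicks and 6 non-clicks

Sequential conjugate updates are equivalent to a single update on the pooled data, so total successes = posterior α − prior α and total failures = posterior β − prior β.
Total across both batches: 29−12=17 clicks, 25−11=14 non-clicks.
Subtract the second batch: 17−2=15 clicks and 14−8=6 non-clicks.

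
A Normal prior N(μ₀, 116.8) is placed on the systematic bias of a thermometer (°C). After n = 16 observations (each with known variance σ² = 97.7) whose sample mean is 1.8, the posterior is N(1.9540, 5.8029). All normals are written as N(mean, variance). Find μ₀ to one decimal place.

With known observation variance, the Normal–Normal posterior has precision τ_n = τ₀ + n/σ² and mean μ_n = (τ₀μ₀ + (n/σ²)x̄)/τ_n.
Here τ₀ = 1/116.8 = 0.008562 and τ_data = 16/97.7 = 0.163767, so τ_n = 0.172329.
Rearranging for μ₀: μ₀ = (μ_n·τ_n − τ_data·x̄)/τ₀ = (1.9540·0.172329 − 0.163767·1.8) / 0.008562 = 0.041950/0.008562 ≈ 4.9.

μ₀ = 4.9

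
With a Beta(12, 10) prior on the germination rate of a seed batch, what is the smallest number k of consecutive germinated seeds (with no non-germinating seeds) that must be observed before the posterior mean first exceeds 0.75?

After k germinated seeds and 0 non-germinating seeds the posterior is Beta(12+k, 10), with mean (12+k)/(12+10+k).
Set (12+k)/(22+k) > 0.75 and solve: k > (0.75·22 − 12)/(1 − 0.75) = 18.000.
The smallest integer exceeding 18.000 is 19, and checking k=19: (31)/(41) = 0.7561 > 0.75.

k = 19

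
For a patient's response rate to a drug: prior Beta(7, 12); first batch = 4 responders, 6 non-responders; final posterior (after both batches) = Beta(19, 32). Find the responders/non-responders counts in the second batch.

Because Beta–binomial updating is additive in the counts, the combined data contributed (α_post−α_prior, β_post−β_prior) successes and failures.
Total across both batches: 19−7=12 responders, 32−12=20 non-responders.
Subtract the first batch: 12−4=8 responders and 20−6=14 non-responders.

8 responders and 14 non-responders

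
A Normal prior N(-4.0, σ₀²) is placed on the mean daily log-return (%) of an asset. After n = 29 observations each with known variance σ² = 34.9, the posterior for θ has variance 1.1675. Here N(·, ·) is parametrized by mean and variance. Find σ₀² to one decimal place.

σ₀² = 39.1

For the Normal–Normal model with known σ², precisions add: τ_n = τ₀ + n/σ².
So 1/σ₀² = 1/1.1675 − 29/34.9 = 0.856531 − 0.830946 = 0.025585.
Hence σ₀² = 1/0.025585 ≈ 39.1.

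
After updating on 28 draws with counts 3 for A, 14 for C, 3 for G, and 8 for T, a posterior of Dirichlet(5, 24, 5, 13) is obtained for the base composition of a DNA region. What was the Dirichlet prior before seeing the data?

For a Dirichlet(α) prior with multinomial counts c, the posterior is Dirichlet(α + c) componentwise.
Subtract each count from the matching posterior parameter: 5−3=2, 24−14=10, 5−3=2, 13−8=5.

Dirichlet(2, 10, 2, 5)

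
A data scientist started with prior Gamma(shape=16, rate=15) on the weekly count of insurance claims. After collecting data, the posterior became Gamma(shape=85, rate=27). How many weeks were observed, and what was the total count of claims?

n = 12 weeks with total 69 claims

A Gamma(α, β) prior (rate parametrization) on a Poisson rate with n observations summing to S gives posterior Gamma(α+S, β+n).
Matching: Σxᵢ = 85 − 16 = 69 and n = 27 − 15 = 12.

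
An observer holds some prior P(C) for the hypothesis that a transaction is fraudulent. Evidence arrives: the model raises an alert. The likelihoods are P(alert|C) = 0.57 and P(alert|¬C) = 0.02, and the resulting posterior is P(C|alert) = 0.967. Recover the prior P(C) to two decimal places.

In odds form, posterior odds = prior odds × likelihood ratio, so prior odds = posterior odds ÷ LR.
Posterior odds = 0.967/(1−0.967) = 29.3030. LR = 0.57/0.02 = 28.5000.
Prior odds = 29.3030/28.5000 = 1.0282, so P(C) = 1.0282/(1+1.0282) ≈ 0.51.

P(C) = 0.51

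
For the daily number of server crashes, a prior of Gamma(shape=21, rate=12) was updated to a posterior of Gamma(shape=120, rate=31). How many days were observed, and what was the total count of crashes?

Gamma–Poisson conjugacy: posterior shape = α + Σxᵢ, posterior rate = β + n.
Matching: Σxᵢ = 120 − 21 = 99 and n = 31 − 12 = 19.

n = 19 days with total 99 crashes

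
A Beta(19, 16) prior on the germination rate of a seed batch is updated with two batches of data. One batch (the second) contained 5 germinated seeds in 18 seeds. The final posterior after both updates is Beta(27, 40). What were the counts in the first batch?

3 germinated seeds and 11 non-germinating seeds

Because Beta–binomial updating is additive in the counts, the combined data contributed (α_post−α_prior, β_post−β_prior) successes and failures.
Total across both batches: 27−19=8 germinated seeds, 40−16=24 non-germinating seeds.
Subtract the second batch: 8−5=3 germinated seeds and 24−13=11 non-germinating seeds.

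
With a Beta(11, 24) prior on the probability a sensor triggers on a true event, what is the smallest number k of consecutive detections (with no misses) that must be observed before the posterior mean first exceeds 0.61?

k = 27

After k detections and 0 misses the posterior is Beta(11+k, 24), with mean (11+k)/(11+24+k).
Set (11+k)/(35+k) > 0.61 and solve: k > (0.61·35 − 11)/(1 − 0.61) = 26.538.
The smallest integer exceeding 26.538 is 27.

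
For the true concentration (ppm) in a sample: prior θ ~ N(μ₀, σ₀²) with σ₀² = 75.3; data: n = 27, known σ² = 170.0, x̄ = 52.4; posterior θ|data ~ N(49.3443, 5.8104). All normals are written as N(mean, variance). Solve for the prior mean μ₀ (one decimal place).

The posterior mean is a precision-weighted average: μ_n = (τ₀μ₀ + τ_data·x̄)/(τ₀+τ_data), with τ₀=1/σ₀² and τ_data=n/σ².
Here τ₀ = 1/75.3 = 0.013280 and τ_data = 27/170.0 = 0.158824, so τ_n = 0.172104.
Rearranging for μ₀: μ₀ = (μ_n·τ_n − τ_data·x̄)/τ₀ = (49.3443·0.172104 − 0.158824·52.4) / 0.013280 = 0.169974/0.013280 ≈ 12.8.

μ₀ = 12.8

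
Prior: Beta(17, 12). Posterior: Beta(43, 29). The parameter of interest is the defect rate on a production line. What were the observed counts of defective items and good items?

Beta is conjugate to the binomial likelihood: posterior = Beta(a+s, b+f).
So s = 43 − 17 = 26 and f = 29 − 12 = 17.

26 defective items and 17 good items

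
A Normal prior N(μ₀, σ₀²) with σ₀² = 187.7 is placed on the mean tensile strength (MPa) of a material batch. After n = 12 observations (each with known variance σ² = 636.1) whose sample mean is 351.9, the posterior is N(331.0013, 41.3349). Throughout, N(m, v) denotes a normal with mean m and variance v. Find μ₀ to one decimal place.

With known observation variance, the Normal–Normal posterior has precision τ_n = τ₀ + n/σ² and mean μ_n = (τ₀μ₀ + (n/σ²)x̄)/τ_n.
Here τ₀ = 1/187.7 = 0.005328 and τ_data = 12/636.1 = 0.018865, so τ_n = 0.024193.
Rearranging for μ₀: μ₀ = (μ_n·τ_n − τ_data·x̄)/τ₀ = (331.0013·0.024193 − 0.018865·351.9) / 0.005328 = 1.369321/0.005328 ≈ 257.0.

μ₀ = 257.0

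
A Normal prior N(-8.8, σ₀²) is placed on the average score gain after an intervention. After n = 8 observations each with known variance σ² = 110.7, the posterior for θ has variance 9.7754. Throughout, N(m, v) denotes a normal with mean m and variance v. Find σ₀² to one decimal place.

Posterior precision equals prior precision plus data precision: 1/σ_n² = 1/σ₀² + n/σ².
So 1/σ₀² = 1/9.7754 − 8/110.7 = 0.102298 − 0.072267 = 0.030031.
Hence σ₀² = 1/0.030031 ≈ 33.3.

σ₀² = 33.3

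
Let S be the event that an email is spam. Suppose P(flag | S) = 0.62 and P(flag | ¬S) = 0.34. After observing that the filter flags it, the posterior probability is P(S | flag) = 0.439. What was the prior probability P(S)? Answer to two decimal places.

Bayes' rule in odds form gives O(S|E) = O(S)·[P(E|S)/P(E|¬S)], hence O(S) = O(S|E)/LR.
Posterior odds = 0.439/(1−0.439) = 0.7825. LR = 0.62/0.34 = 1.8235.
Prior odds = 0.7825/1.8235 = 0.4291, so P(S) = 0.4291/(1+0.4291) ≈ 0.30.

P(S) = 0.30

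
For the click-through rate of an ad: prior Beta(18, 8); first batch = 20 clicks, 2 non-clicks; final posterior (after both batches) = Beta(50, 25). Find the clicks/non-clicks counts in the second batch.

12 clicks and 15 non-clicks

Sequential conjugate updates are equivalent to a single update on the pooled data, so total successes = posterior α − prior α and total failures = posterior β − prior β.
Total across both batches: 50−18=32 clicks, 25−8=17 non-clicks.
Subtract the first batch: 32−20=12 clicks and 17−2=15 non-clicks.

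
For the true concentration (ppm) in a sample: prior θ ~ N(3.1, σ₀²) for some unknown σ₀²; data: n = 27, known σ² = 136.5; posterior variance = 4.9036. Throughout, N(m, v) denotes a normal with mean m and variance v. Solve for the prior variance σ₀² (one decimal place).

σ₀² = 163.1

Posterior precision equals prior precision plus data precision: 1/σ_n² = 1/σ₀² + n/σ².
So 1/σ₀² = 1/4.9036 − 27/136.5 = 0.203932 − 0.197802 = 0.006130.
Hence σ₀² = 1/0.006130 ≈ 163.1.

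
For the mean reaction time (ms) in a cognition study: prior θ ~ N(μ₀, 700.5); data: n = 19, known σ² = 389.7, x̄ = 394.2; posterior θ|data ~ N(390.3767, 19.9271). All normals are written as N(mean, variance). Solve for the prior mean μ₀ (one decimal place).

The posterior mean is a precision-weighted average: μ_n = (τ₀μ₀ + τ_data·x̄)/(τ₀+τ_data), with τ₀=1/σ₀² and τ_data=n/σ².
Here τ₀ = 1/700.5 = 0.001428 and τ_data = 19/389.7 = 0.048755, so τ_n = 0.050183.
Rearranging for μ₀: μ₀ = (μ_n·τ_n − τ_data·x̄)/τ₀ = (390.3767·0.050183 − 0.048755·394.2) / 0.001428 = 0.371053/0.001428 ≈ 259.8.

μ₀ = 259.8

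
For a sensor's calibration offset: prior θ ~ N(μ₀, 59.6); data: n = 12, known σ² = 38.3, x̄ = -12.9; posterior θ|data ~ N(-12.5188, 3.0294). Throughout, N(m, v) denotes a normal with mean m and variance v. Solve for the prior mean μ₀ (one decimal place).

μ₀ = -5.4

The posterior mean is a precision-weighted average: μ_n = (τ₀μ₀ + τ_data·x̄)/(τ₀+τ_data), with τ₀=1/σ₀² and τ_data=n/σ².
Here τ₀ = 1/59.6 = 0.016779 and τ_data = 12/38.3 = 0.313316, so τ_n = 0.330095.
Rearranging for μ₀: μ₀ = (μ_n·τ_n − τ_data·x̄)/τ₀ = (-12.5188·0.330095 − 0.313316·-12.9) / 0.016779 = -0.090617/0.016779 ≈ -5.4.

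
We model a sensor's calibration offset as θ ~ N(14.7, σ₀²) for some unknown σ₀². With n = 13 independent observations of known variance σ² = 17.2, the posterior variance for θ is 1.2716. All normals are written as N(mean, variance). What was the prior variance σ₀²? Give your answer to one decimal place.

For the Normal–Normal model with known σ², precisions add: τ_n = τ₀ + n/σ².
So 1/σ₀² = 1/1.2716 − 13/17.2 = 0.786411 − 0.755814 = 0.030597.
Hence σ₀² = 1/0.030597 ≈ 32.7.

σ₀² = 32.7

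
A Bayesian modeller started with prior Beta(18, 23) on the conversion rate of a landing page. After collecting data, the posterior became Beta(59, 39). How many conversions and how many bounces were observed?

Beta is conjugate to the binomial likelihood: posterior = Beta(α+s, β+f).
So s = 59 − 18 = 41 and f = 39 − 23 = 16.

41 conversions and 16 bounces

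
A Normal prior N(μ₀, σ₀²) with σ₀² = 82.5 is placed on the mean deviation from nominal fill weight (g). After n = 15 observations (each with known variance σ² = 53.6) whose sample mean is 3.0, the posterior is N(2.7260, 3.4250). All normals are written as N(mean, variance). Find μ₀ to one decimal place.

With known observation variance, the Normal–Normal posterior has precision τ_n = τ₀ + n/σ² and mean μ_n = (τ₀μ₀ + (n/σ²)x̄)/τ_n.
Here τ₀ = 1/82.5 = 0.012121 and τ_data = 15/53.6 = 0.279851, so τ_n = 0.291972.
Rearranging for μ₀: μ₀ = (μ_n·τ_n − τ_data·x̄)/τ₀ = (2.7260·0.291972 − 0.279851·3.0) / 0.012121 = -0.043637/0.012121 ≈ -3.6.

μ₀ = -3.6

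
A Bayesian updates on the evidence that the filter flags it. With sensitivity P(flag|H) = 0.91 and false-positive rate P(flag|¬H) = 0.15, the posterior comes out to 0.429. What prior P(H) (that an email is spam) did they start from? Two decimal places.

P(H) = 0.11

Bayes' rule in odds form gives O(H|E) = O(H)·[P(E|H)/P(E|¬H)], hence O(H) = O(H|E)/LR.
Posterior odds = 0.429/(1−0.429) = 0.7513. LR = 0.91/0.15 = 6.0667.
Prior odds = 0.7513/6.0667 = 0.1238, so P(H) = 0.1238/(1+0.1238) ≈ 0.11.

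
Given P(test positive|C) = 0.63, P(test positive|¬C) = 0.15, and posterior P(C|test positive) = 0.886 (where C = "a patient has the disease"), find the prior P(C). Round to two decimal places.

P(C) = 0.65

Bayes' rule in odds form gives O(C|E) = O(C)·[P(E|C)/P(E|¬C)], hence O(C) = O(C|E)/LR.
Posterior odds = 0.886/(1−0.886) = 7.7719. LR = 0.63/0.15 = 4.2000.
Prior odds = 7.7719/4.2000 = 1.8505, so P(C) = 1.8505/(1+1.8505) ≈ 0.65.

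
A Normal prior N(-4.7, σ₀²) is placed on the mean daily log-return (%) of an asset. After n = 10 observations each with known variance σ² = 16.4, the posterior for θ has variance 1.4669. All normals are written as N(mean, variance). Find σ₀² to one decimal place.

Posterior precision equals prior precision plus data precision: 1/σ_n² = 1/σ₀² + n/σ².
So 1/σ₀² = 1/1.4669 − 10/16.4 = 0.681710 − 0.609756 = 0.071954.
Hence σ₀² = 1/0.071954 ≈ 13.9.

σ₀² = 13.9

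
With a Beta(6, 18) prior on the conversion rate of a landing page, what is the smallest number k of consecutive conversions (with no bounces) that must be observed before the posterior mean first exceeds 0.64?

k = 27

After k conversions and 0 bounces the posterior is Beta(6+k, 18), with mean (6+k)/(6+18+k).
Set (6+k)/(24+k) > 0.64 and solve: k > (0.64·24 − 6)/(1 − 0.64) = 26.000.
The smallest integer exceeding 26.000 is 27.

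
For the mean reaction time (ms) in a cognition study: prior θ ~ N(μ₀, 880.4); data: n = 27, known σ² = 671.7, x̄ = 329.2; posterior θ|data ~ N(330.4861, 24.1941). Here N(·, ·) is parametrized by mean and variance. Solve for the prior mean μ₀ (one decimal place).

μ₀ = 376.0

With known observation variance, the Normal–Normal posterior has precision τ_n = τ₀ + n/σ² and mean μ_n = (τ₀μ₀ + (n/σ²)x̄)/τ_n.
Here τ₀ = 1/880.4 = 0.001136 and τ_data = 27/671.7 = 0.040197, so τ_n = 0.041333.
Rearranging for μ₀: μ₀ = (μ_n·τ_n − τ_data·x̄)/τ₀ = (330.4861·0.041333 − 0.040197·329.2) / 0.001136 = 0.427130/0.001136 ≈ 376.0.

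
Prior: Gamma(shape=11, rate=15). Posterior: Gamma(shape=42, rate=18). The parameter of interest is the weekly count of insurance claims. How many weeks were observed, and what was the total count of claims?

Gamma–Poisson conjugacy: posterior shape = α + Σxᵢ, posterior rate = β + n.
Matching: Σxᵢ = 42 − 11 = 31 and n = 18 − 15 = 3.

n = 3 weeks with total 31 claims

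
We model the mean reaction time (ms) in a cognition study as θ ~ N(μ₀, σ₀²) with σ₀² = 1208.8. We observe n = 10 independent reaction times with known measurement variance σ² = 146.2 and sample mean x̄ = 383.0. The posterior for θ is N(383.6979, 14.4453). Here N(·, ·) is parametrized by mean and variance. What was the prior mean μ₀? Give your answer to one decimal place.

With known observation variance, the Normal–Normal posterior has precision τ_n = τ₀ + n/σ² and mean μ_n = (τ₀μ₀ + (n/σ²)x̄)/τ_n.
Here τ₀ = 1/1208.8 = 0.000827 and τ_data = 10/146.2 = 0.068399, so τ_n = 0.069226.
Rearranging for μ₀: μ₀ = (μ_n·τ_n − τ_data·x̄)/τ₀ = (383.6979·0.069226 − 0.068399·383.0) / 0.000827 = 0.365054/0.000827 ≈ 441.4.

μ₀ = 441.4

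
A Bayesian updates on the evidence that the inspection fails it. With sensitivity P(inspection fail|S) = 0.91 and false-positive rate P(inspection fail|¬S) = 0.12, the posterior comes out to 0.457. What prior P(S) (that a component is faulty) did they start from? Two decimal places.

P(S) = 0.10

In odds form, posterior odds = prior odds × likelihood ratio, so prior odds = posterior odds ÷ LR.
Posterior odds = 0.457/(1−0.457) = 0.8416. LR = 0.91/0.12 = 7.5833.
Prior odds = 0.8416/7.5833 = 0.1110, so P(S) = 0.1110/(1+0.1110) ≈ 0.10.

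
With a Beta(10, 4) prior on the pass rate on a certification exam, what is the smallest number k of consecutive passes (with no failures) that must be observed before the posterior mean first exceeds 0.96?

k = 87

After k passes and 0 failures the posterior is Beta(10+k, 4), with mean (10+k)/(10+4+k).
Set (10+k)/(14+k) > 0.96 and solve: k > (0.96·14 − 10)/(1 − 0.96) = 86.000.
The smallest integer exceeding 86.000 is 87.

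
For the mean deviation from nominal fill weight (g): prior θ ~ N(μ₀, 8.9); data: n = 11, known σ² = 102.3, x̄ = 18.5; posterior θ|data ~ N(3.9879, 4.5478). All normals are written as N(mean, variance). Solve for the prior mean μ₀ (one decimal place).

The posterior mean is a precision-weighted average: μ_n = (τ₀μ₀ + τ_data·x̄)/(τ₀+τ_data), with τ₀=1/σ₀² and τ_data=n/σ².
Here τ₀ = 1/8.9 = 0.112360 and τ_data = 11/102.3 = 0.107527, so τ_n = 0.219887.
Rearranging for μ₀: μ₀ = (μ_n·τ_n − τ_data·x̄)/τ₀ = (3.9879·0.219887 − 0.107527·18.5) / 0.112360 = -1.112362/0.112360 ≈ -9.9.

μ₀ = -9.9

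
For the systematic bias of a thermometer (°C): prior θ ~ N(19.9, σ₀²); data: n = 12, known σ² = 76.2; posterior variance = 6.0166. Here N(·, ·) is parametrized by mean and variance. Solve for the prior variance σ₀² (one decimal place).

σ₀² = 114.6

For the Normal–Normal model with known σ², precisions add: τ_n = τ₀ + n/σ².
So 1/σ₀² = 1/6.0166 − 12/76.2 = 0.166207 − 0.157480 = 0.008727.
Hence σ₀² = 1/0.008727 ≈ 114.6.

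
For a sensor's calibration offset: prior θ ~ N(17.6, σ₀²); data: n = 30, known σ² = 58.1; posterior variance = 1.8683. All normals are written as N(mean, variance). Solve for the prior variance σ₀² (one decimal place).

σ₀² = 52.9

Posterior precision equals prior precision plus data precision: 1/σ_n² = 1/σ₀² + n/σ².
So 1/σ₀² = 1/1.8683 − 30/58.1 = 0.535246 − 0.516351 = 0.018895.
Hence σ₀² = 1/0.018895 ≈ 52.9.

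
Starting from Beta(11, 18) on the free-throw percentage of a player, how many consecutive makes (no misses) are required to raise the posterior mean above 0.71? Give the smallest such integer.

k = 34

After k makes and 0 misses the posterior is Beta(11+k, 18), with mean (11+k)/(11+18+k).
Set (11+k)/(29+k) > 0.71 and solve: k > (0.71·29 − 11)/(1 − 0.71) = 33.069.
The smallest integer exceeding 33.069 is 34, and checking k=34: (45)/(63) = 0.7143 > 0.71.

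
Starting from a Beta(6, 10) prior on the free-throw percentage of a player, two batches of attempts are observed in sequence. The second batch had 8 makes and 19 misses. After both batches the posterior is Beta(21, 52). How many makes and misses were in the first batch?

Because Beta–binomial updating is additive in the counts, the combined data contributed (α_post−α_prior, β_post−β_prior) successes and failures.
Total across both batches: 21−6=15 makes, 52−10=42 misses.
Subtract the second batch: 15−8=7 makes and 42−19=23 misses.

7 makes and 23 misses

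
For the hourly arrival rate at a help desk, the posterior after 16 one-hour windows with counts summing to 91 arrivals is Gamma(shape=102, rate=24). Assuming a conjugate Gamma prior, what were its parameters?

A Gamma(α, β) prior (rate parametrization) on a Poisson rate with n observations summing to S gives posterior Gamma(α+S, β+n).
So α = 102 − 91 = 11 and β = 24 − 16 = 8.

Gamma(shape=11, rate=8)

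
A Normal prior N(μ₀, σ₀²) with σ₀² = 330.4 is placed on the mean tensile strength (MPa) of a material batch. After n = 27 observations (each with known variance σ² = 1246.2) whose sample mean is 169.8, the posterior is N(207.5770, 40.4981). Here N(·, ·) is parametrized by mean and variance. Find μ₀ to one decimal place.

With known observation variance, the Normal–Normal posterior has precision τ_n = τ₀ + n/σ² and mean μ_n = (τ₀μ₀ + (n/σ²)x̄)/τ_n.
Here τ₀ = 1/330.4 = 0.003027 and τ_data = 27/1246.2 = 0.021666, so τ_n = 0.024693.
Rearranging for μ₀: μ₀ = (μ_n·τ_n − τ_data·x̄)/τ₀ = (207.5770·0.024693 − 0.021666·169.8) / 0.003027 = 1.446812/0.003027 ≈ 478.0.

μ₀ = 478.0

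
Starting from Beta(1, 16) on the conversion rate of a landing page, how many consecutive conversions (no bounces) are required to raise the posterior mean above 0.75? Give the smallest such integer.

After k conversions and 0 bounces the posterior is Beta(1+k, 16), with mean (1+k)/(1+16+k).
Set (1+k)/(17+k) > 0.75 and solve: k > (0.75·17 − 1)/(1 − 0.75) = 47.000.
The smallest integer exceeding 47.000 is 48, and checking k=48: (49)/(65) = 0.7538 > 0.75.

k = 48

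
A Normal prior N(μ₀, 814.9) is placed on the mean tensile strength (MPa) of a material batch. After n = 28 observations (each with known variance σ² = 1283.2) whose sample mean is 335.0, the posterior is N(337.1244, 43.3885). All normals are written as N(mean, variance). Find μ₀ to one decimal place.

μ₀ = 374.9

The posterior mean is a precision-weighted average: μ_n = (τ₀μ₀ + τ_data·x̄)/(τ₀+τ_data), with τ₀=1/σ₀² and τ_data=n/σ².
Here τ₀ = 1/814.9 = 0.001227 and τ_data = 28/1283.2 = 0.021820, so τ_n = 0.023047.
Rearranging for μ₀: μ₀ = (μ_n·τ_n − τ_data·x̄)/τ₀ = (337.1244·0.023047 − 0.021820·335.0) / 0.001227 = 0.460006/0.001227 ≈ 374.9.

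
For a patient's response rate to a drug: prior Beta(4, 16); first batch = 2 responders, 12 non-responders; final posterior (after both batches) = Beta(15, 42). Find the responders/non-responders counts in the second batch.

9 responders and 14 non-responders

Sequential conjugate updates are equivalent to a single update on the pooled data, so total successes = posterior α − prior α and total failures = posterior β − prior β.
Total across both batches: 15−4=11 responders, 42−16=26 non-responders.
Subtract the first batch: 11−2=9 responders and 26−12=14 non-responders.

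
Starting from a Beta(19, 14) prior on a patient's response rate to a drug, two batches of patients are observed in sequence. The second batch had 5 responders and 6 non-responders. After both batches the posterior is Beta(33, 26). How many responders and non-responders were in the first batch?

Sequential conjugate updates are equivalent to a single update on the pooled data, so total successes = posterior α − prior α and total failures = posterior β − prior β.
Total across both batches: 33−19=14 responders, 26−14=12 non-responders.
Subtract the second batch: 14−5=9 responders and 12−6=6 non-responders.

9 responders and 6 non-responders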